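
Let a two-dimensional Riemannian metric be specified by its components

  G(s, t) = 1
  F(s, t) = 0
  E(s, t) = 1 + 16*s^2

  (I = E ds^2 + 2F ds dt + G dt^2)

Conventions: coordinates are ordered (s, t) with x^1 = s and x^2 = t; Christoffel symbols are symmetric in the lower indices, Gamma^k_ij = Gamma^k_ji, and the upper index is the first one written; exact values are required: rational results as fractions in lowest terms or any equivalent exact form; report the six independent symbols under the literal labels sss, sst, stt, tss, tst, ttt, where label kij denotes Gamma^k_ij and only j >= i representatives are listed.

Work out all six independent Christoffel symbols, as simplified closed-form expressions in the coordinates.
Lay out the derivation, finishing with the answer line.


E = 1 + 16*s^2; F = 0; G = 1
Gamma^k_ij = (1/2) g^{kl} (d_i g_jl + d_j g_il - d_l g_ij), with g^inv = (1/(EG-F^2)) [[G, -F], [-F, E]]
first partials: E_s = 32*s, E_t = 0, F_s = 0, F_t = 0, G_s = 0, G_t = 0
D = EG - F^2 = 1 + 16*s^2
expanded: Gamma^s_ss = (G E_s - 2F F_s + F E_t)/(2D), Gamma^s_st = (G E_t - F G_s)/(2D), Gamma^s_tt = (2G F_t - G G_s - F G_t)/(2D), Gamma^t_ss = (2E F_s - E E_t - F E_s)/(2D), Gamma^t_st = (E G_s - F E_t)/(2D), Gamma^t_tt = (E G_t - 2F F_t + F G_s)/(2D); substitute and cancel common factors

Answer: Gamma_sss = 16*s/(16*s^2 + 1), Gamma_sst = 0, Gamma_stt = 0, Gamma_tss = 0, Gamma_tst = 0, Gamma_ttt = 0


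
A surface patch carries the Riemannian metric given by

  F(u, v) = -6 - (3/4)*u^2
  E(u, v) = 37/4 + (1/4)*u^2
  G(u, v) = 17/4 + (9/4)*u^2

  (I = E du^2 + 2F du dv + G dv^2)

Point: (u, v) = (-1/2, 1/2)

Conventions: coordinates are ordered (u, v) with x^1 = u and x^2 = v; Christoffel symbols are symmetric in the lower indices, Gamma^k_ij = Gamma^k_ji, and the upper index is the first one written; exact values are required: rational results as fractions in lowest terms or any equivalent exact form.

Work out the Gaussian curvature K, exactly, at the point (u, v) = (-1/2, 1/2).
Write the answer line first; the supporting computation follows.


Answer: K = -7632/43681

E = 149/16, F = -99/16, G = 77/16, EG - F^2 = 209/32 at the point
E_u = -1/4, E_v = 0, F_u = 3/4, F_v = 0, G_u = -9/4, G_v = 0
E_vv = 0, F_uv = 0, G_uu = 9/2
The intrinsic route: Brioschi's K = (det M1 - det M2)/(EG - F^2)^2.
M1 = [[-E_vv/2 + F_uv - G_uu/2, E_u/2, F_u - E_v/2], [F_v - G_u/2, E, F], [G_v/2, F, G]] = [[-9/4, -1/8, 3/4], [9/8, 149/16, -99/16], [0, -99/16, 77/16]]; det M1 = -19701/1024
M2 = [[0, E_v/2, G_u/2], [E_v/2, E, F], [G_u/2, F, G]] = [[0, 0, -9/8], [0, 149/16, -99/16], [-9/8, -99/16, 77/16]]; det M2 = -12069/1024
det M1 - det M2 = -477/64; K = -477/64 / (209/32)^2 = -7632/43681


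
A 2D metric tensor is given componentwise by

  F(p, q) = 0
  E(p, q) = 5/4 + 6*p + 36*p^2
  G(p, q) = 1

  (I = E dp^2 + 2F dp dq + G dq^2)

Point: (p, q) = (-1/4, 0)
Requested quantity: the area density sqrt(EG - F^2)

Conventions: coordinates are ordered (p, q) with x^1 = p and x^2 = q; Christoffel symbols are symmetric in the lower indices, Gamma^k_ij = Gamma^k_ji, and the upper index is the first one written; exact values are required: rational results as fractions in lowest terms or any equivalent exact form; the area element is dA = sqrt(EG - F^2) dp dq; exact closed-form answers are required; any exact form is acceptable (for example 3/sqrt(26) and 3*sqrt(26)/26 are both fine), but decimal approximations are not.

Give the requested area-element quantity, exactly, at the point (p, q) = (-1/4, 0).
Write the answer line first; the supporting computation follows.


Answer: sqrt(EG - F^2) = sqrt(2)

E = 2, F = 0, G = 1; EG - F^2 = 2


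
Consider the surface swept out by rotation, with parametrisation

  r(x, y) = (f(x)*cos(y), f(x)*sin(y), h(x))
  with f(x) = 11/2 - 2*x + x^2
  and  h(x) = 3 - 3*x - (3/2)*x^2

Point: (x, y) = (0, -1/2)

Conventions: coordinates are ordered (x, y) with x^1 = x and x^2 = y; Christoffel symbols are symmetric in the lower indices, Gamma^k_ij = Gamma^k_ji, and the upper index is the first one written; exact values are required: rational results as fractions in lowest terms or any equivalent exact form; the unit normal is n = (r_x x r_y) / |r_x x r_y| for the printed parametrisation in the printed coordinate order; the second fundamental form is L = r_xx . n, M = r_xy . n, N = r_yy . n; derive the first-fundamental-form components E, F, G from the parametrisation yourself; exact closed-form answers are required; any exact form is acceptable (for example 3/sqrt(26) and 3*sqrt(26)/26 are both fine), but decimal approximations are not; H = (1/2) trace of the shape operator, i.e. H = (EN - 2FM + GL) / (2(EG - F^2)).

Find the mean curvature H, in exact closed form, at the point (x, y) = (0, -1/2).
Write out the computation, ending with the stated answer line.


f = 11/2, f' = -2, f'' = 2, h' = -3, h'' = -3
E = 13, F = 0, G = 121/4; answer radicand W^2 = 13
unnormalised second-form numerators: l = 12, m = 0, n = -33/2; L = l/sqrt(13), and similarly M = m/sqrt(W^2), N = n/sqrt(W^2)
H = (E*n - 2*F*m + G*l) / (2*(EG - F^2)*sqrt(W^2)); E*n - 2*F*m + G*l = 297/2, EG - F^2 = 1573/4, so H = (27/143)/sqrt(13)

Answer: H = 27*sqrt(13)/1859


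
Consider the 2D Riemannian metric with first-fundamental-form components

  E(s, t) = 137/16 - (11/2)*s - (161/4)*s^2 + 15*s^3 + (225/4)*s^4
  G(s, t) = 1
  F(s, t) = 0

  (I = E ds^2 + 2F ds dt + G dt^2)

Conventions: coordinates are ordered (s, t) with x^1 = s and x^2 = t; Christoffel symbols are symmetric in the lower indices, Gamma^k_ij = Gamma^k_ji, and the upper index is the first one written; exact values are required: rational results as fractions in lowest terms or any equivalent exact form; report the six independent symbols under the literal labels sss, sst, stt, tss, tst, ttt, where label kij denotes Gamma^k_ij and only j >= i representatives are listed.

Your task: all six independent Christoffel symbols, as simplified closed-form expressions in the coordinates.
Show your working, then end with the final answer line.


E = 137/16 - (11/2)*s - (161/4)*s^2 + 15*s^3 + (225/4)*s^4; F = 0; G = 1
Gamma^k_ij = (1/2) g^{kl} (d_i g_jl + d_j g_il - d_l g_ij), with g^inv = (1/(EG-F^2)) [[G, -F], [-F, E]]
first partials: E_s = -11/2 - (161/2)*s + 45*s^2 + 225*s^3, E_t = 0, F_s = 0, F_t = 0, G_s = 0, G_t = 0
D = EG - F^2 = 137/16 - (11/2)*s - (161/4)*s^2 + 15*s^3 + (225/4)*s^4
expanded: Gamma^s_ss = (G E_s - 2F F_s + F E_t)/(2D), Gamma^s_st = (G E_t - F G_s)/(2D), Gamma^s_tt = (2G F_t - G G_s - F G_t)/(2D), Gamma^t_ss = (2E F_s - E E_t - F E_s)/(2D), Gamma^t_st = (E G_s - F E_t)/(2D), Gamma^t_tt = (E G_t - 2F F_t + F G_s)/(2D); substitute and cancel common factors

Answer: Gamma_sss = (1800*s^3 + 360*s^2 - 644*s - 44)/(900*s^4 + 240*s^3 - 644*s^2 - 88*s + 137), Gamma_sst = 0, Gamma_stt = 0, Gamma_tss = 0, Gamma_tst = 0, Gamma_ttt = 0


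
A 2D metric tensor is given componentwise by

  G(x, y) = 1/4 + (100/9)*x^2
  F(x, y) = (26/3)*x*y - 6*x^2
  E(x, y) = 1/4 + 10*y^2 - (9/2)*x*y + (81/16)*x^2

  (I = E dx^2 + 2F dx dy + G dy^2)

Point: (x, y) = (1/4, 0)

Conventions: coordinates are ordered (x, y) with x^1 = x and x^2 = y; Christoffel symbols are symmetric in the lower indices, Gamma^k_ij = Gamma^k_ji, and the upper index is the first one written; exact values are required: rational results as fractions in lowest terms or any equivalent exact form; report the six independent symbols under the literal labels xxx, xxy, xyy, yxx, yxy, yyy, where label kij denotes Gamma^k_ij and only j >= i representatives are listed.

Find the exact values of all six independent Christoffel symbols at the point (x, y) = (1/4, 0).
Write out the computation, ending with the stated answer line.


E = 145/256, F = -3/8, G = 17/18 at the point
E_x = 81/32, E_y = -9/8, F_x = -3, F_y = 13/6, G_x = 50/9, G_y = 0
EG - F^2 = 1817/4608;  g^inv = (4608/1817) * [[17/18, 3/8], [3/8, 145/256]]
first-kind symbols [ij,l] = (1/2)(d_i g_jl + d_j g_il - d_l g_ij): [xx,x] = E_x/2 = 81/64, [xx,y] = F_x - E_y/2 = -39/16, [xy,x] = E_y/2 = -9/16, [xy,y] = G_x/2 = 25/9, [yy,x] = F_y - G_x/2 = -11/18, [yy,y] = G_y/2 = 0
Gamma^x_ij = (G*[ij,x] - F*[ij,y])/(EG - F^2), Gamma^y_ij = (E*[ij,y] - F*[ij,x])/(EG - F^2)

Answer: Gamma_xxx = 1296/1817, Gamma_xxy = 2352/1817, Gamma_xyy = -23936/16353, Gamma_yxx = -33399/14536, Gamma_yxy = 6278/1817, Gamma_yyy = -1056/1817


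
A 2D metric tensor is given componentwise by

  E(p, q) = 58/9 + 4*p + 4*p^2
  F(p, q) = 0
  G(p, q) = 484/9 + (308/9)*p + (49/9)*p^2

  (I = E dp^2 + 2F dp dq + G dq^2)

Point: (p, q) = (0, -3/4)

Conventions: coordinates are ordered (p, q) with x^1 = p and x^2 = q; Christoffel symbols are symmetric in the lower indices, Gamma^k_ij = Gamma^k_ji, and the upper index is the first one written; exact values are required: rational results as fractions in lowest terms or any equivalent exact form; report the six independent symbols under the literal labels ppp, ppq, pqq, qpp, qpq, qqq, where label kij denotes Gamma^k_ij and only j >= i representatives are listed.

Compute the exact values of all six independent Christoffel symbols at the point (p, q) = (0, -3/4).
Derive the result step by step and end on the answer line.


E = 58/9, F = 0, G = 484/9 at the point
E_p = 4, E_q = 0, F_p = 0, F_q = 0, G_p = 308/9, G_q = 0
EG - F^2 = 28072/81;  g^inv = (81/28072) * [[484/9, 0], [0, 58/9]]
first-kind symbols [ij,l] = (1/2)(d_i g_jl + d_j g_il - d_l g_ij): [pp,p] = E_p/2 = 2, [pp,q] = F_p - E_q/2 = 0, [pq,p] = E_q/2 = 0, [pq,q] = G_p/2 = 154/9, [qq,p] = F_q - G_p/2 = -154/9, [qq,q] = G_q/2 = 0
Gamma^p_ij = (G*[ij,p] - F*[ij,q])/(EG - F^2), Gamma^q_ij = (E*[ij,q] - F*[ij,p])/(EG - F^2)

Answer: Gamma_ppp = 9/29, Gamma_ppq = 0, Gamma_pqq = -77/29, Gamma_qpp = 0, Gamma_qpq = 7/22, Gamma_qqq = 0


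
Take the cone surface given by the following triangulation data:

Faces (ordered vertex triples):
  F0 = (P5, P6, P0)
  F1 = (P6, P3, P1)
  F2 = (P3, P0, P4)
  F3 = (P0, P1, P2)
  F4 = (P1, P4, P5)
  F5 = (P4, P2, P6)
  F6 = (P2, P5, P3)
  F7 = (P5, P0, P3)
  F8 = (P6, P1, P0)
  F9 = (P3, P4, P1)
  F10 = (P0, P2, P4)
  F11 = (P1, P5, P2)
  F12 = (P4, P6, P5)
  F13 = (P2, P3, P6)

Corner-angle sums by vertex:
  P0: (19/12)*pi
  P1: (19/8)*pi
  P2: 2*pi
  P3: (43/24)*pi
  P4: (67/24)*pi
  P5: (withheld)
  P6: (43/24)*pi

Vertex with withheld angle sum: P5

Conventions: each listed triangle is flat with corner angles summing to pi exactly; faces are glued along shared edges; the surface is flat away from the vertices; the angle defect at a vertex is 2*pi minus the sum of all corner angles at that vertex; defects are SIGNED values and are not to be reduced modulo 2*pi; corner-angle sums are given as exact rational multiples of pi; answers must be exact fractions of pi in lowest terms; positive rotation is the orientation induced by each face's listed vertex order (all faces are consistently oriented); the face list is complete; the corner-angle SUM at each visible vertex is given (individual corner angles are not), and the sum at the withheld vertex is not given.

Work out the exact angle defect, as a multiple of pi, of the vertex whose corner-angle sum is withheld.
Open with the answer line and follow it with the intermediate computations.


Answer: defect(P5) = pi/3

V = 7, E = 21, F = 14; chi = V - E + F = 0
Gauss-Bonnet: total defect = 2*pi*chi = 0; visible defects sum to -pi/3


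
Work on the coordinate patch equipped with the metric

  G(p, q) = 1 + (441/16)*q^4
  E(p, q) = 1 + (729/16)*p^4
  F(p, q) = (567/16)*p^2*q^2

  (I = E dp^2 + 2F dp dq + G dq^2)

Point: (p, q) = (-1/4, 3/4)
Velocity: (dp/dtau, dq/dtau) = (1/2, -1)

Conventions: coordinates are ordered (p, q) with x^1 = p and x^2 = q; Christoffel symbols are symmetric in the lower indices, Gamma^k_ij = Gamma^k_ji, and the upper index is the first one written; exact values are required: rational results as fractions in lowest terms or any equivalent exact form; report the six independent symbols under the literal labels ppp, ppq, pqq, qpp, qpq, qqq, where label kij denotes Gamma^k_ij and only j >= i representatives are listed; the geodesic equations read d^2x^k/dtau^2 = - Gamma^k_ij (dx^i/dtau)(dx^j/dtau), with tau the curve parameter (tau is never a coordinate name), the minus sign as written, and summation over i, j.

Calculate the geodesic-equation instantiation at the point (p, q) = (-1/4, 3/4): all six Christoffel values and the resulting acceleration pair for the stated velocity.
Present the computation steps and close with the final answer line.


E = 4825/4096, F = 5103/4096, G = 39817/4096 at the point
E_p = -729/256, E_q = 0, F_p = -5103/512, F_q = 1701/512, G_p = 0, G_q = 11907/256
EG - F^2 = 20273/2048;  g^inv = (2048/20273) * [[39817/4096, -5103/4096], [-5103/4096, 4825/4096]]
first-kind symbols [ij,l] = (1/2)(d_i g_jl + d_j g_il - d_l g_ij): [pp,p] = E_p/2 = -729/512, [pp,q] = F_p - E_q/2 = -5103/512, [pq,p] = E_q/2 = 0, [pq,q] = G_p/2 = 0, [qq,p] = F_q - G_p/2 = 1701/512, [qq,q] = G_q/2 = 11907/512
Gamma^p_ij = (G*[ij,p] - F*[ij,q])/(EG - F^2), Gamma^q_ij = (E*[ij,q] - F*[ij,p])/(EG - F^2)
Gamma_ppp = -2916/20273, Gamma_ppq = 0, Gamma_pqq = 6804/20273, Gamma_qpp = -20412/20273, Gamma_qpq = 0, Gamma_qqq = 47628/20273
d^2p/dtau^2 = -(Gamma_ppp*(1/2)^2 + 2*Gamma_ppq*(1/2)*(-1) + Gamma_pqq*(-1)^2) = -6075/20273
d^2q/dtau^2 = -(Gamma_qpp*(1/2)^2 + 2*Gamma_qpq*(1/2)*(-1) + Gamma_qqq*(-1)^2) = -42525/20273

Answer: Gamma_ppp = -2916/20273, Gamma_ppq = 0, Gamma_pqq = 6804/20273, Gamma_qpp = -20412/20273, Gamma_qpq = 0, Gamma_qqq = 47628/20273; accelerations (d^2p/dtau^2, d^2q/dtau^2) = (-6075/20273, -42525/20273)


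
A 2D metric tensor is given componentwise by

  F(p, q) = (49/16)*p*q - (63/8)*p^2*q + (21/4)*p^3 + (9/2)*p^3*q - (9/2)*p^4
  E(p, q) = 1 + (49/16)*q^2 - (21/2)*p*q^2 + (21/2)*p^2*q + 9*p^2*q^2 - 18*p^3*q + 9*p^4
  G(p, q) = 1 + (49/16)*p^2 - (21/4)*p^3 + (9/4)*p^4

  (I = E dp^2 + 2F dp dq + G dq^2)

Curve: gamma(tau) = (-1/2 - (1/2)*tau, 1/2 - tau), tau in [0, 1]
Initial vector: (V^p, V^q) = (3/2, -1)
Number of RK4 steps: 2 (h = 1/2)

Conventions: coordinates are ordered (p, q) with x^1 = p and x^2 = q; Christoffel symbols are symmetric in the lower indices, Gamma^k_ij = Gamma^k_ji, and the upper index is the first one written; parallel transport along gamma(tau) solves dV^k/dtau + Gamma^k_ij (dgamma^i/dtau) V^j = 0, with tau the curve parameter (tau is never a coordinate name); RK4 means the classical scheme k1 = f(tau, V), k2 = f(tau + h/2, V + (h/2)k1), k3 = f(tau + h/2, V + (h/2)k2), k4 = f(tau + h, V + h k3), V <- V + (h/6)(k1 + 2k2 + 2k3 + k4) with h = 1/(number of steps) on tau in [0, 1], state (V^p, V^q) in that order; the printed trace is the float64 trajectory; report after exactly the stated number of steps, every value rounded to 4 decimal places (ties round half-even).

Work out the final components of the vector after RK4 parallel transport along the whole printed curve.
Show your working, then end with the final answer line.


gamma'(tau) = (-1/2, -1); f(tau, V)^k = -Gamma^k_ij(gamma(tau)) gamma'^i(tau) V^j; h = 1/2; intermediate values shown to 6 dp
curve data and Christoffel symbols at the stage parameters:
  tau = 0.000000: gamma = (-0.500000, 0.500000), gamma' = (-0.500000, -1.000000); Gamma_ppp = -1.302857, Gamma_ppq = 0.940952, Gamma_pqq = 0.000000, Gamma_qpp = 0.685714, Gamma_qpq = -0.495238, Gamma_qqq = 0.000000
  tau = 0.250000: gamma = (-0.625000, 0.250000), gamma' = (-0.500000, -1.000000); Gamma_ppp = -1.148847, Gamma_ppq = 0.925460, Gamma_pqq = 0.000000, Gamma_qpp = 0.928579, Gamma_qpq = -0.748022, Gamma_qqq = 0.000000
  tau = 0.500000: gamma = (-0.750000, 0.000000), gamma' = (-0.500000, -1.000000); Gamma_ppp = -0.893690, Gamma_ppq = 0.794391, Gamma_pqq = 0.000000, Gamma_qpp = 1.141938, Gamma_qpq = -1.015056, Gamma_qqq = 0.000000
  tau = 0.750000: gamma = (-0.875000, -0.250000), gamma' = (-0.500000, -1.000000); Gamma_ppp = -0.562311, Gamma_ppq = 0.546691, Gamma_pqq = 0.000000, Gamma_qpp = 1.252420, Gamma_qpq = -1.217631, Gamma_qqq = 0.000000
  tau = 1.000000: gamma = (-1.000000, -0.500000), gamma' = (-0.500000, -1.000000); Gamma_ppp = -0.235294, Gamma_ppq = 0.248366, Gamma_pqq = 0.000000, Gamma_qpp = 1.223529, Gamma_qpq = -1.291503, Gamma_qqq = 0.000000
step 0: V^p = 1.5000, V^q = -1.0000
step 1: k1 = (-0.036190, 0.019048), k2 = (0.062852, -0.050802), k3 = (0.063464, -0.051296), k4 = (0.124965, -0.159677); V <- V + (h/6)(k1 + 2k2 + 2k3 + k4): V^p = 1.5285, V^q = -1.0287
step 2: k1 = (0.122598, -0.156653), k2 = (0.122091, -0.271931), k3 = (0.114180, -0.254310), k4 = (0.063718, -0.331335); V <- V + (h/6)(k1 + 2k2 + 2k3 + k4): V^p = 1.5834, V^q = -1.1571

Answer: V^p = 1.5834, V^q = -1.1571


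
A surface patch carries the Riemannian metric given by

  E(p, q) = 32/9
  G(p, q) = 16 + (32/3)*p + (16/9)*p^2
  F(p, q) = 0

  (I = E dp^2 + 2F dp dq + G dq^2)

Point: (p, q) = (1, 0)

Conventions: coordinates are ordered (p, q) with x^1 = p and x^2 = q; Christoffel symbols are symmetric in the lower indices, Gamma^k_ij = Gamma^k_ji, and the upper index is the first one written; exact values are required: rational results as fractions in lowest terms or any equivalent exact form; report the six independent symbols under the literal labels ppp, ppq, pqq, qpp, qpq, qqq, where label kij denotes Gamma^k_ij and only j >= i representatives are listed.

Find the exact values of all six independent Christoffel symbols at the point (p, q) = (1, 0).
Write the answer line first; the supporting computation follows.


Answer: Gamma_ppp = 0, Gamma_ppq = 0, Gamma_pqq = -2, Gamma_qpp = 0, Gamma_qpq = 1/4, Gamma_qqq = 0

E = 32/9, F = 0, G = 256/9 at the point
E_p = 0, E_q = 0, F_p = 0, F_q = 0, G_p = 128/9, G_q = 0
EG - F^2 = 8192/81;  g^inv = (81/8192) * [[256/9, 0], [0, 32/9]]
first-kind symbols [ij,l] = (1/2)(d_i g_jl + d_j g_il - d_l g_ij): [pp,p] = E_p/2 = 0, [pp,q] = F_p - E_q/2 = 0, [pq,p] = E_q/2 = 0, [pq,q] = G_p/2 = 64/9, [qq,p] = F_q - G_p/2 = -64/9, [qq,q] = G_q/2 = 0
Gamma^p_ij = (G*[ij,p] - F*[ij,q])/(EG - F^2), Gamma^q_ij = (E*[ij,q] - F*[ij,p])/(EG - F^2)


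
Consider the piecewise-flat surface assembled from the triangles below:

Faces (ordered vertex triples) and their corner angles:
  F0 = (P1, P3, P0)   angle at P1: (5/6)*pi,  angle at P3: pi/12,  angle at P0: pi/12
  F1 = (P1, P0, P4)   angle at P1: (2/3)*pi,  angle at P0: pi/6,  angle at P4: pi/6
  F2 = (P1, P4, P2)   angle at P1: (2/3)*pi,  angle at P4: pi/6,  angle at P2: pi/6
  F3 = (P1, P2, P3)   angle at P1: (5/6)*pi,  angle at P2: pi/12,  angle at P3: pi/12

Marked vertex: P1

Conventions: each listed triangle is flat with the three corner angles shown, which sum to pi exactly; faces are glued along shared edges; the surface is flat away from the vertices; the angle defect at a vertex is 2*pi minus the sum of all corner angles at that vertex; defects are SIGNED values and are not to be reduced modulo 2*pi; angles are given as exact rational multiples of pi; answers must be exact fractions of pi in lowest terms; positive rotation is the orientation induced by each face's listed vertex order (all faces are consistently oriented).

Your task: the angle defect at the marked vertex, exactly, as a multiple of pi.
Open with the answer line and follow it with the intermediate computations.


Answer: defect(P1) = -pi

Sum of corner angles at P1: 3*pi
defect = 2*pi - 3*pi


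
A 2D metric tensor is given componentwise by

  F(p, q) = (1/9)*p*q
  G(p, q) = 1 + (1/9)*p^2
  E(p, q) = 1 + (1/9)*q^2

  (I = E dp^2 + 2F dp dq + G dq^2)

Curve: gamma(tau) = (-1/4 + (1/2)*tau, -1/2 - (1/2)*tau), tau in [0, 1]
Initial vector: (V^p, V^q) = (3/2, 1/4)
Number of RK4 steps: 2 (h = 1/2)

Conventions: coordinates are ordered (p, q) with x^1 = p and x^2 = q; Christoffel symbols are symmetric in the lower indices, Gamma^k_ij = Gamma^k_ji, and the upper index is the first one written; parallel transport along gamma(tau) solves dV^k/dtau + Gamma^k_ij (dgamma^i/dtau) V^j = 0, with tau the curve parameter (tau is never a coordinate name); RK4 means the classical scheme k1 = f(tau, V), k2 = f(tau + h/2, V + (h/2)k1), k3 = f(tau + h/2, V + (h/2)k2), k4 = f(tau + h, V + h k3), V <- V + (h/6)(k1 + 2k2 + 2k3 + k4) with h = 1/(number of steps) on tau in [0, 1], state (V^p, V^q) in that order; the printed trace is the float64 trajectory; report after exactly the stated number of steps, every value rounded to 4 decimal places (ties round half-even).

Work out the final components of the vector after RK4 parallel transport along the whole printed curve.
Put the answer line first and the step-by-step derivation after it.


Answer: V^p = 1.4522, V^q = 0.2497

gamma'(tau) = (1/2, -1/2); f(tau, V)^k = -Gamma^k_ij(gamma(tau)) gamma'^i(tau) V^j; h = 1/2; intermediate values shown to 6 dp
curve data and Christoffel symbols at the stage parameters:
  tau = 0.000000: gamma = (-0.250000, -0.500000), gamma' = (0.500000, -0.500000); Gamma_ppp = 0.000000, Gamma_ppq = -0.053691, Gamma_pqq = 0.000000, Gamma_qpp = 0.000000, Gamma_qpq = -0.026846, Gamma_qqq = 0.000000
  tau = 0.250000: gamma = (-0.125000, -0.625000), gamma' = (0.500000, -0.500000); Gamma_ppp = 0.000000, Gamma_ppq = -0.066445, Gamma_pqq = 0.000000, Gamma_qpp = 0.000000, Gamma_qpq = -0.013289, Gamma_qqq = 0.000000
  tau = 0.500000: gamma = (0.000000, -0.750000), gamma' = (0.500000, -0.500000); Gamma_ppp = 0.000000, Gamma_ppq = -0.078431, Gamma_pqq = 0.000000, Gamma_qpp = 0.000000, Gamma_qpq = 0.000000, Gamma_qqq = 0.000000
  tau = 0.750000: gamma = (0.125000, -0.875000), gamma' = (0.500000, -0.500000); Gamma_ppp = 0.000000, Gamma_ppq = -0.089457, Gamma_pqq = 0.000000, Gamma_qpp = 0.000000, Gamma_qpq = 0.012780, Gamma_qqq = 0.000000
  tau = 1.000000: gamma = (0.250000, -1.000000), gamma' = (0.500000, -0.500000); Gamma_ppp = 0.000000, Gamma_ppq = -0.099379, Gamma_pqq = 0.000000, Gamma_qpp = 0.000000, Gamma_qpq = 0.024845, Gamma_qqq = 0.000000
step 0: V^p = 1.5000, V^q = 0.2500
step 1: k1 = (-0.033557, -0.016779), k2 = (-0.041389, -0.008278), k3 = (-0.041253, -0.008251), k4 = (-0.048372, 0.000000); V <- V + (h/6)(k1 + 2k2 + 2k3 + k4): V^p = 1.4794, V^q = 0.2458
step 2: k1 = (-0.048375, 0.000000), k2 = (-0.054634, 0.007805), k3 = (-0.054477, 0.007782), k4 = (-0.059748, 0.014937); V <- V + (h/6)(k1 + 2k2 + 2k3 + k4): V^p = 1.4522, V^q = 0.2497


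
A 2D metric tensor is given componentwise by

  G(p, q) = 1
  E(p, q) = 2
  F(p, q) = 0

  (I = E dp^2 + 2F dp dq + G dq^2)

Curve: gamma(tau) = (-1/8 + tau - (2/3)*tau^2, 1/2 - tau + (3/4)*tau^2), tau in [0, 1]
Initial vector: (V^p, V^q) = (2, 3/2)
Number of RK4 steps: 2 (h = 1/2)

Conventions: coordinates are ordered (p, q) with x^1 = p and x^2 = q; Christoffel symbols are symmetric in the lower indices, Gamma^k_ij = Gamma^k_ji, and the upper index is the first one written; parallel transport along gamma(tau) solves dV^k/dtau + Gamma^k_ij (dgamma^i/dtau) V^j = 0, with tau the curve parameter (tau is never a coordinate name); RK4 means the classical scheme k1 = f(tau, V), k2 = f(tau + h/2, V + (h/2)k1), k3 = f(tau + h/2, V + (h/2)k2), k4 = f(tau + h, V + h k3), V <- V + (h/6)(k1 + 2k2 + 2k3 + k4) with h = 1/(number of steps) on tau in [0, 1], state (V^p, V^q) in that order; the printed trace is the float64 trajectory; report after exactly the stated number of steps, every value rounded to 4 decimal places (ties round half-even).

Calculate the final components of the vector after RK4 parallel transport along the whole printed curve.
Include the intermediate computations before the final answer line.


gamma'(tau) = (1 - (4/3)*tau, -1 + (3/2)*tau); f(tau, V)^k = -Gamma^k_ij(gamma(tau)) gamma'^i(tau) V^j; h = 1/2; intermediate values shown to 6 dp
curve data and Christoffel symbols at the stage parameters:
  tau = 0.000000: gamma = (-0.125000, 0.500000), gamma' = (1.000000, -1.000000); Gamma_ppp = 0.000000, Gamma_ppq = 0.000000, Gamma_pqq = 0.000000, Gamma_qpp = 0.000000, Gamma_qpq = 0.000000, Gamma_qqq = 0.000000
  tau = 0.250000: gamma = (0.083333, 0.296875), gamma' = (0.666667, -0.625000); Gamma_ppp = 0.000000, Gamma_ppq = 0.000000, Gamma_pqq = 0.000000, Gamma_qpp = 0.000000, Gamma_qpq = 0.000000, Gamma_qqq = 0.000000
  tau = 0.500000: gamma = (0.208333, 0.187500), gamma' = (0.333333, -0.250000); Gamma_ppp = 0.000000, Gamma_ppq = 0.000000, Gamma_pqq = 0.000000, Gamma_qpp = 0.000000, Gamma_qpq = 0.000000, Gamma_qqq = 0.000000
  tau = 0.750000: gamma = (0.250000, 0.171875), gamma' = (0.000000, 0.125000); Gamma_ppp = 0.000000, Gamma_ppq = 0.000000, Gamma_pqq = 0.000000, Gamma_qpp = 0.000000, Gamma_qpq = 0.000000, Gamma_qqq = 0.000000
  tau = 1.000000: gamma = (0.208333, 0.250000), gamma' = (-0.333333, 0.500000); Gamma_ppp = 0.000000, Gamma_ppq = 0.000000, Gamma_pqq = 0.000000, Gamma_qpp = 0.000000, Gamma_qpq = 0.000000, Gamma_qqq = 0.000000
step 0: V^p = 2.0000, V^q = 1.5000
step 1: k1 = (0.000000, 0.000000), k2 = (0.000000, 0.000000), k3 = (0.000000, 0.000000), k4 = (0.000000, 0.000000); V <- V + (h/6)(k1 + 2k2 + 2k3 + k4): V^p = 2.0000, V^q = 1.5000
step 2: k1 = (0.000000, 0.000000), k2 = (0.000000, 0.000000), k3 = (0.000000, 0.000000), k4 = (0.000000, 0.000000); V <- V + (h/6)(k1 + 2k2 + 2k3 + k4): V^p = 2.0000, V^q = 1.5000

Answer: V^p = 2.0000, V^q = 1.5000


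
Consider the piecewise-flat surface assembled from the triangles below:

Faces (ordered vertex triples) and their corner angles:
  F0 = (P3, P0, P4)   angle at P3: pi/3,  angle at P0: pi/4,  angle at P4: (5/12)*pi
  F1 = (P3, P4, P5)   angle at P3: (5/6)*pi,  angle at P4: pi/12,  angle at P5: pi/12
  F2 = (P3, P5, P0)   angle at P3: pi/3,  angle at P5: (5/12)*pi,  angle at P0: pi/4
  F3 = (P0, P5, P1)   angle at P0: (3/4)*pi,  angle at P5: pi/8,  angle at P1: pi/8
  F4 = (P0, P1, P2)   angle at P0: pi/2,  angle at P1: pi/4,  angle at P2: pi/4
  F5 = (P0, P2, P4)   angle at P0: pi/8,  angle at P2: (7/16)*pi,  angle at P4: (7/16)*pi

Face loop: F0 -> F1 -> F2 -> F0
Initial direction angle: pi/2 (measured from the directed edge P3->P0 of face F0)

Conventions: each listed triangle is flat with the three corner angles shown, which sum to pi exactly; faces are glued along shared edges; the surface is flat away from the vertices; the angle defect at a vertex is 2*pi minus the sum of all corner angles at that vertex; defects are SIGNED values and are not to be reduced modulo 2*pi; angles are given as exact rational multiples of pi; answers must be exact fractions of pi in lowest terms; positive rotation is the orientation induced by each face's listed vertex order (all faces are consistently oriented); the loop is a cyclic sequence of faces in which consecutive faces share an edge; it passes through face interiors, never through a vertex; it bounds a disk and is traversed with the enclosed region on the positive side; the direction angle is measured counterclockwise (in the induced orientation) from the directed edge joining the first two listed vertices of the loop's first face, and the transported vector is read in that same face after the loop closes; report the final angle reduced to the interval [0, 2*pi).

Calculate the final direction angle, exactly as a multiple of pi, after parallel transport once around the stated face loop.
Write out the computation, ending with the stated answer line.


enclosed vertex P3: corner angles sum to (3/2)*pi, defect = 2*pi - (3/2)*pi = pi/2
final direction = starting direction + enclosed defect total, reduced mod 2*pi (induced orientation)
final angle = pi/2 + pi/2 = pi (mod 2*pi)

Answer: final direction angle = pi


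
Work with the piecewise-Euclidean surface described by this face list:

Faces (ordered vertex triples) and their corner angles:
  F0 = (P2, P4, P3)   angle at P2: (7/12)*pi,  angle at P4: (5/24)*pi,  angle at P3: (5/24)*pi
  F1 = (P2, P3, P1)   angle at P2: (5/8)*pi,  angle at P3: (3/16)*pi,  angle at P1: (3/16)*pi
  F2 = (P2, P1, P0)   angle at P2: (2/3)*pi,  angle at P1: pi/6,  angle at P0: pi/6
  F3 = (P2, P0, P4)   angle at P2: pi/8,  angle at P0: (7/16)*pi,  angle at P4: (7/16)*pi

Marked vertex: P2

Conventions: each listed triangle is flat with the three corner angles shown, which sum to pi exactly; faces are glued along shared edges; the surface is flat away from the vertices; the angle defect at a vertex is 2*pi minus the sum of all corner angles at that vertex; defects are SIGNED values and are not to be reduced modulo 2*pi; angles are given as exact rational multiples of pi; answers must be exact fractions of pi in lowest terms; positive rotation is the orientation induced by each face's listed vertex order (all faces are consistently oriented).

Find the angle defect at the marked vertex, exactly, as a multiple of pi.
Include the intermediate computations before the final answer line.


Sum of corner angles at P2: 2*pi
defect = 2*pi - 2*pi

Answer: defect(P2) = 0


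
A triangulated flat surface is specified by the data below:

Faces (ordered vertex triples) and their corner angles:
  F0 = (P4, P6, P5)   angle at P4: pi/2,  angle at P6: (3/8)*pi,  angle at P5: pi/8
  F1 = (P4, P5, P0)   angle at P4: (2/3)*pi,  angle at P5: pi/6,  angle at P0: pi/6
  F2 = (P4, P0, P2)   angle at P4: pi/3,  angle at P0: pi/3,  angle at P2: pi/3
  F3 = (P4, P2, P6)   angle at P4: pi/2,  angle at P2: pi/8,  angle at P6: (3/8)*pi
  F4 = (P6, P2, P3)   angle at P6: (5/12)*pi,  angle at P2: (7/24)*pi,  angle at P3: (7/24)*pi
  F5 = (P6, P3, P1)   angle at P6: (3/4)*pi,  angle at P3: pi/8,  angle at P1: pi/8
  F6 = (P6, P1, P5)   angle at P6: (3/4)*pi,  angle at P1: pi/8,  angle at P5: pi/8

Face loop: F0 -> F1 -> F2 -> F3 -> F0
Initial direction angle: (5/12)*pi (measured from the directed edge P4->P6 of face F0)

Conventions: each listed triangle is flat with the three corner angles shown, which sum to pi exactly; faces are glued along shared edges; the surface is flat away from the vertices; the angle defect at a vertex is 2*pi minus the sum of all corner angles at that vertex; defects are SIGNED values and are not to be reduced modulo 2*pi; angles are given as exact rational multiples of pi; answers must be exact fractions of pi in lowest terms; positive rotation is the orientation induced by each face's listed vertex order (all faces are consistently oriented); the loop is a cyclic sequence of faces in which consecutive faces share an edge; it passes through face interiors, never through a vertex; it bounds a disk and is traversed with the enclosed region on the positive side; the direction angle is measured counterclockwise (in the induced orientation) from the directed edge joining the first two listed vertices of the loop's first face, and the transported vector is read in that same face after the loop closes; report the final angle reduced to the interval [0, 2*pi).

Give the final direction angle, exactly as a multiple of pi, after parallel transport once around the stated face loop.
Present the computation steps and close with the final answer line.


enclosed vertex P4: corner angles sum to 2*pi, defect = 2*pi - 2*pi = 0
final direction = starting direction + enclosed defect total, reduced mod 2*pi (induced orientation)
final angle = (5/12)*pi + 0 = (5/12)*pi (mod 2*pi)

Answer: final direction angle = (5/12)*pi


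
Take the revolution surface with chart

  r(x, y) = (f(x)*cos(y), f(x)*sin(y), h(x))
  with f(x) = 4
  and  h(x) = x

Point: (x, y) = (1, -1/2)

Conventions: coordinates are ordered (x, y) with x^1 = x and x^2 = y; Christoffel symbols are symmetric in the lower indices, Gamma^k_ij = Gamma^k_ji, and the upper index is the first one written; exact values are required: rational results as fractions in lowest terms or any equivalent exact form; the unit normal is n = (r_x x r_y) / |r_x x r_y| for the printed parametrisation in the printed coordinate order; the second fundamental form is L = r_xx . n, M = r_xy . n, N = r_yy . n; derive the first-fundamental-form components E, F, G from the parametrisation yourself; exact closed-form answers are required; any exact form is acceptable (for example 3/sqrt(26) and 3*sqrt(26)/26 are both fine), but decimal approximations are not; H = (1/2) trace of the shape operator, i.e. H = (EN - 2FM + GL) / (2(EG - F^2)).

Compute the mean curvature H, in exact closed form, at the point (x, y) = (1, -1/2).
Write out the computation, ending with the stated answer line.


f = 4, f' = 0, f'' = 0, h' = 1, h'' = 0
E = 1, F = 0, G = 16; answer radicand W^2 = 1
unnormalised second-form numerators: l = 0, m = 0, n = 4; L = l/sqrt(1), and similarly M = m/sqrt(W^2), N = n/sqrt(W^2)
H = (E*n - 2*F*m + G*l) / (2*(EG - F^2)*sqrt(W^2)); E*n - 2*F*m + G*l = 4, EG - F^2 = 16, so H = (1/8)/sqrt(1)

Answer: H = 1/8


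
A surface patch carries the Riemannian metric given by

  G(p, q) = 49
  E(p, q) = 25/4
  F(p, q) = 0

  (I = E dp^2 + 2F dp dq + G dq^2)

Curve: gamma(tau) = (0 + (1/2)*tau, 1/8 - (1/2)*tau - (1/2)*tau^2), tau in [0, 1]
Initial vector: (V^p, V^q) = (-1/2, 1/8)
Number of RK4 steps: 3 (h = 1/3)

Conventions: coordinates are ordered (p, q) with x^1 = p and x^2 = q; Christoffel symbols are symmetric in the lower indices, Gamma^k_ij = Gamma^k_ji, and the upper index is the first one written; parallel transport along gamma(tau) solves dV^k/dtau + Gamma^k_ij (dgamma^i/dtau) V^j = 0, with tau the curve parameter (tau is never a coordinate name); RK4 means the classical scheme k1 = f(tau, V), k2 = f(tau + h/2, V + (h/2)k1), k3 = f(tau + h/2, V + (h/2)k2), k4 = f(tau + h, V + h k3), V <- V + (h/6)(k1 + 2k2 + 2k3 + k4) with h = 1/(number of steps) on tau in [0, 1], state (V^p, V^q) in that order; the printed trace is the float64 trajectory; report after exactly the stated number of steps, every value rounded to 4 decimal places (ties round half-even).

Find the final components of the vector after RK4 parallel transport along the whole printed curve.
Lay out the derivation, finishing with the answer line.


gamma'(tau) = (1/2, -1/2 - tau); f(tau, V)^k = -Gamma^k_ij(gamma(tau)) gamma'^i(tau) V^j; h = 1/3; intermediate values shown to 6 dp
curve data and Christoffel symbols at the stage parameters:
  tau = 0.000000: gamma = (0.000000, 0.125000), gamma' = (0.500000, -0.500000); Gamma_ppp = 0.000000, Gamma_ppq = 0.000000, Gamma_pqq = 0.000000, Gamma_qpp = 0.000000, Gamma_qpq = 0.000000, Gamma_qqq = 0.000000
  tau = 0.166667: gamma = (0.083333, 0.027778), gamma' = (0.500000, -0.666667); Gamma_ppp = 0.000000, Gamma_ppq = 0.000000, Gamma_pqq = 0.000000, Gamma_qpp = 0.000000, Gamma_qpq = 0.000000, Gamma_qqq = 0.000000
  tau = 0.333333: gamma = (0.166667, -0.097222), gamma' = (0.500000, -0.833333); Gamma_ppp = 0.000000, Gamma_ppq = 0.000000, Gamma_pqq = 0.000000, Gamma_qpp = 0.000000, Gamma_qpq = 0.000000, Gamma_qqq = 0.000000
  tau = 0.500000: gamma = (0.250000, -0.250000), gamma' = (0.500000, -1.000000); Gamma_ppp = 0.000000, Gamma_ppq = 0.000000, Gamma_pqq = 0.000000, Gamma_qpp = 0.000000, Gamma_qpq = 0.000000, Gamma_qqq = 0.000000
  tau = 0.666667: gamma = (0.333333, -0.430556), gamma' = (0.500000, -1.166667); Gamma_ppp = 0.000000, Gamma_ppq = 0.000000, Gamma_pqq = 0.000000, Gamma_qpp = 0.000000, Gamma_qpq = 0.000000, Gamma_qqq = 0.000000
  tau = 0.833333: gamma = (0.416667, -0.638889), gamma' = (0.500000, -1.333333); Gamma_ppp = 0.000000, Gamma_ppq = 0.000000, Gamma_pqq = 0.000000, Gamma_qpp = 0.000000, Gamma_qpq = 0.000000, Gamma_qqq = 0.000000
  tau = 1.000000: gamma = (0.500000, -0.875000), gamma' = (0.500000, -1.500000); Gamma_ppp = 0.000000, Gamma_ppq = 0.000000, Gamma_pqq = 0.000000, Gamma_qpp = 0.000000, Gamma_qpq = 0.000000, Gamma_qqq = 0.000000
step 0: V^p = -0.5000, V^q = 0.1250
step 1: k1 = (0.000000, 0.000000), k2 = (0.000000, 0.000000), k3 = (0.000000, 0.000000), k4 = (0.000000, 0.000000); V <- V + (h/6)(k1 + 2k2 + 2k3 + k4): V^p = -0.5000, V^q = 0.1250
step 2: k1 = (0.000000, 0.000000), k2 = (0.000000, 0.000000), k3 = (0.000000, 0.000000), k4 = (0.000000, 0.000000); V <- V + (h/6)(k1 + 2k2 + 2k3 + k4): V^p = -0.5000, V^q = 0.1250
step 3: k1 = (0.000000, 0.000000), k2 = (0.000000, 0.000000), k3 = (0.000000, 0.000000), k4 = (0.000000, 0.000000); V <- V + (h/6)(k1 + 2k2 + 2k3 + k4): V^p = -0.5000, V^q = 0.1250

Answer: V^p = -0.5000, V^q = 0.1250


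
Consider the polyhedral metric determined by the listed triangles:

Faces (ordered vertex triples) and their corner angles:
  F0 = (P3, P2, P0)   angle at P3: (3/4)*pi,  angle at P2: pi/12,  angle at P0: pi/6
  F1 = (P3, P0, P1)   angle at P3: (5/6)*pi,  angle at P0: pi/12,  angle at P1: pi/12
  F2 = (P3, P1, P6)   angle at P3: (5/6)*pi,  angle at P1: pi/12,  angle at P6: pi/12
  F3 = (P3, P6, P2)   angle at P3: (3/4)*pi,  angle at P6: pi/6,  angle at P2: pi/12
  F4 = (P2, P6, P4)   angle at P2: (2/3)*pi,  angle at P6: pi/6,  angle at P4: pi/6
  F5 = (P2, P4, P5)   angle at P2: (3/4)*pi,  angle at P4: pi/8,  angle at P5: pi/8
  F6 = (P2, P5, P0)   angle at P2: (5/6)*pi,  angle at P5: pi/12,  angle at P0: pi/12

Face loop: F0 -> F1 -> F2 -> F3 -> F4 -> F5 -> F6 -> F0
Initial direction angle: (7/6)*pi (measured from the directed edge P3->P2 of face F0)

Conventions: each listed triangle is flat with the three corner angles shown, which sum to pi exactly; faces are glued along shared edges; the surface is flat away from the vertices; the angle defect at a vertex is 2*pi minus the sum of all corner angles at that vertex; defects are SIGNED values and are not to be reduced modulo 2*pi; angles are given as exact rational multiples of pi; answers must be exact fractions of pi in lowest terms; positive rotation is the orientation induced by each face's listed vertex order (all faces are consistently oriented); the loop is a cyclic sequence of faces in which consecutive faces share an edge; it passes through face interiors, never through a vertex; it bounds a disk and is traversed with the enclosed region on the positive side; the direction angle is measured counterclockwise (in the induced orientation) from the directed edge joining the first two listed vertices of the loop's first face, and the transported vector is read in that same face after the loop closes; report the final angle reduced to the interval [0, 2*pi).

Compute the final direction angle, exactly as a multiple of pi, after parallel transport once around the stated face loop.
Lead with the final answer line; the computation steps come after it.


Answer: final direction angle = (19/12)*pi

enclosed vertex P2: corner angles sum to (29/12)*pi, defect = 2*pi - (29/12)*pi = (-5/12)*pi
enclosed vertex P3: corner angles sum to (19/6)*pi, defect = 2*pi - (19/6)*pi = (-7/6)*pi
holonomy = initial angle + sum of enclosed defects (mod 2*pi), positive in the induced orientation
final angle = (7/6)*pi - (19/12)*pi = (19/12)*pi (mod 2*pi)


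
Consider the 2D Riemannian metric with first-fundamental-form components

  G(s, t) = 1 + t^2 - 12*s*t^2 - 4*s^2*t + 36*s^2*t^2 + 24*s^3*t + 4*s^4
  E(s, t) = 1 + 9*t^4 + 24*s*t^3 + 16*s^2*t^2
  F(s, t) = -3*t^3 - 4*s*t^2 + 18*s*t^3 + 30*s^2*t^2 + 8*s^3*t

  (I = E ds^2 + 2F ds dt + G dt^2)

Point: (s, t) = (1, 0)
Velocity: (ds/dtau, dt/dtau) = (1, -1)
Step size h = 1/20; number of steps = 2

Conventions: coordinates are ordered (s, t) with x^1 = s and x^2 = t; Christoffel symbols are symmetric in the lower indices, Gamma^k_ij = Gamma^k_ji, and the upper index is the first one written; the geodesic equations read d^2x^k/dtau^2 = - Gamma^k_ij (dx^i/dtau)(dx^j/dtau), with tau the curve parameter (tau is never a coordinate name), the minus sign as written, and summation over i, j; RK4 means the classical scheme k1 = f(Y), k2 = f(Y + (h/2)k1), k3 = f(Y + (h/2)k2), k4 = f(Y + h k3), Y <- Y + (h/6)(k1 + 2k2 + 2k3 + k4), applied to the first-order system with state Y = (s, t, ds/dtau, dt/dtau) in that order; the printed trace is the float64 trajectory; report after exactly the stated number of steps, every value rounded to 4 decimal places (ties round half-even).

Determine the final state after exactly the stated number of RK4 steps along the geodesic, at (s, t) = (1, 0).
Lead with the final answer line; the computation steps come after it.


Answer: s = 1.0996, t = -0.0942, ds/dtau = 0.9886, dt/dtau = -0.8859

f(Y) = (ds/dtau, dt/dtau, -Gamma^s_ij Y'^i Y'^j, -Gamma^t_ij Y'^i Y'^j) with the Gammas evaluated at the stage position; h = 0.050000; intermediate values shown to 6 dp
step 0: s = 1.0000, t = 0.0000, ds/dtau = 1.0000, dt/dtau = -1.0000
step 1:
  k1: at (s, t) = (1.000000, 0.000000), (ds/dtau, dt/dtau) = (1.000000, -1.000000); Gamma_sss = 0.000000, Gamma_sst = 0.000000, Gamma_stt = 0.000000, Gamma_tss = 0.000000, Gamma_tst = 1.600000, Gamma_ttt = 2.000000; k1 = (1.000000, -1.000000, 0.000000, 1.200000)
  k2: at (s, t) = (1.025000, -0.025000), (ds/dtau, dt/dtau) = (1.000000, -0.970000); Gamma_sss = 0.002053, Gamma_sst = -0.081101, Gamma_stt = -0.105740, Gamma_tss = -0.040248, Gamma_tst = 1.589790, Gamma_ttt = 2.072765; k2 = (1.000000, -0.970000, -0.059899, 1.174177)
  k3: at (s, t) = (1.025000, -0.024250), (ds/dtau, dt/dtau) = (0.998503, -0.970646); Gamma_sss = 0.001927, Gamma_sst = -0.078567, Gamma_stt = -0.102319, Gamma_tss = -0.039000, Gamma_tst = 1.589961, Gamma_ttt = 2.070628; k3 = (0.998503, -0.970646, -0.057814, 1.169990)
  k4: at (s, t) = (1.049925, -0.048532), (ds/dtau, dt/dtau) = (0.997109, -0.941500); Gamma_sss = 0.007906, Gamma_sst = -0.159170, Gamma_stt = -0.215819, Gamma_tss = -0.078251, Gamma_tst = 1.575473, Gamma_ttt = 2.136186; k4 = (0.997109, -0.941500, -0.115404, 1.142276)
  Y <- Y + (h/6)(k1 + 2k2 + 2k3 + k4): s = 1.0500, t = -0.0485, ds/dtau = 0.9971, dt/dtau = -0.9414
step 2:
  k1: at (s, t) = (1.049951, -0.048523), (ds/dtau, dt/dtau) = (0.997076, -0.941412); Gamma_sss = 0.007902, Gamma_sst = -0.159134, Gamma_stt = -0.215767, Gamma_tss = -0.078233, Gamma_tst = 1.575472, Gamma_ttt = 2.136161; k1 = (0.997076, -0.941412, -0.115376, 1.142254)
  k2: at (s, t) = (1.074878, -0.072059), (ds/dtau, dt/dtau) = (0.994192, -0.912855); Gamma_sss = 0.017797, Gamma_sst = -0.238771, Gamma_stt = -0.336456, Gamma_tss = -0.116010, Gamma_tst = 1.556479, Gamma_ttt = 2.193255; k2 = (0.994192, -0.912855, -0.170616, 1.112192)
  k3: at (s, t) = (1.074806, -0.071345), (ds/dtau, dt/dtau) = (0.992811, -0.913607); Gamma_sss = 0.017409, Gamma_sst = -0.236151, Gamma_stt = -0.332394, Gamma_tss = -0.114782, Gamma_tst = 1.557022, Gamma_ttt = 2.191583; k3 = (0.992811, -0.913607, -0.168114, 1.108433)
  k4: at (s, t) = (1.099592, -0.094204), (ds/dtau, dt/dtau) = (0.988671, -0.885990); Gamma_sss = 0.030915, Gamma_sst = -0.314482, Gamma_stt = -0.459239, Gamma_tss = -0.150771, Gamma_tst = 1.533721, Gamma_ttt = 2.239697; k4 = (0.988671, -0.885990, -0.220669, 1.076195)
  Y <- Y + (h/6)(k1 + 2k2 + 2k3 + k4): s = 1.0996, t = -0.0942, ds/dtau = 0.9886, dt/dtau = -0.8859
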